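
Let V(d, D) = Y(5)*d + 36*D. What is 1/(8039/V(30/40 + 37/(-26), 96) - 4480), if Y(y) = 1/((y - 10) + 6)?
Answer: -179677/804534932 ≈ -0.00022333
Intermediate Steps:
Y(y) = 1/(-4 + y) (Y(y) = 1/((-10 + y) + 6) = 1/(-4 + y))
V(d, D) = d + 36*D (V(d, D) = d/(-4 + 5) + 36*D = d/1 + 36*D = 1*d + 36*D = d + 36*D)
1/(8039/V(30/40 + 37/(-26), 96) - 4480) = 1/(8039/((30/40 + 37/(-26)) + 36*96) - 4480) = 1/(8039/((30*(1/40) + 37*(-1/26)) + 3456) - 4480) = 1/(8039/((3/4 - 37/26) + 3456) - 4480) = 1/(8039/(-35/52 + 3456) - 4480) = 1/(8039/(179677/52) - 4480) = 1/(8039*(52/179677) - 4480) = 1/(418028/179677 - 4480) = 1/(-804534932/179677) = -179677/804534932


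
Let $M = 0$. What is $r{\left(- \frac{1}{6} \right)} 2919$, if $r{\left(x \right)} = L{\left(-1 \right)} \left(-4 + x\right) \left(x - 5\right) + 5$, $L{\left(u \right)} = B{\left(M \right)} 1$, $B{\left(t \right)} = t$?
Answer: $14595$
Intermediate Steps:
$L{\left(u \right)} = 0$ ($L{\left(u \right)} = 0 \cdot 1 = 0$)
$r{\left(x \right)} = 5$ ($r{\left(x \right)} = 0 \left(-4 + x\right) \left(x - 5\right) + 5 = 0 \left(-4 + x\right) \left(-5 + x\right) + 5 = 0 \left(-5 + x\right) \left(-4 + x\right) + 5 = 0 + 5 = 5$)
$r{\left(- \frac{1}{6} \right)} 2919 = 5 \cdot 2919 = 14595$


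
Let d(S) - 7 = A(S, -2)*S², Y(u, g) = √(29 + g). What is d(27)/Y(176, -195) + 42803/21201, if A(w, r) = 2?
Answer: 42803/21201 - 1465*I*√166/166 ≈ 2.0189 - 113.71*I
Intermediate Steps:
d(S) = 7 + 2*S²
d(27)/Y(176, -195) + 42803/21201 = (7 + 2*27²)/(√(29 - 195)) + 42803/21201 = (7 + 2*729)/(√(-166)) + 42803*(1/21201) = (7 + 1458)/((I*√166)) + 42803/21201 = 1465*(-I*√166/166) + 42803/21201 = -1465*I*√166/166 + 42803/21201 = 42803/21201 - 1465*I*√166/166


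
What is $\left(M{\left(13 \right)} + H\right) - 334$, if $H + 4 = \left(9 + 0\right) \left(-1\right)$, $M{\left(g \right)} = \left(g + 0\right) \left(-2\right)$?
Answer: $-373$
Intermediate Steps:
$M{\left(g \right)} = - 2 g$ ($M{\left(g \right)} = g \left(-2\right) = - 2 g$)
$H = -13$ ($H = -4 + \left(9 + 0\right) \left(-1\right) = -4 + 9 \left(-1\right) = -4 - 9 = -13$)
$\left(M{\left(13 \right)} + H\right) - 334 = \left(\left(-2\right) 13 - 13\right) - 334 = \left(-26 - 13\right) - 334 = -39 - 334 = -373$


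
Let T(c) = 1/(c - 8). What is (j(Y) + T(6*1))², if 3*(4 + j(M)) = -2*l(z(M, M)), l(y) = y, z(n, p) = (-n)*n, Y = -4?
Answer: 1369/36 ≈ 38.028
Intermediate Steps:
T(c) = 1/(-8 + c)
z(n, p) = -n²
j(M) = -4 + 2*M²/3 (j(M) = -4 + (-(-2)*M²)/3 = -4 + (2*M²)/3 = -4 + 2*M²/3)
(j(Y) + T(6*1))² = ((-4 + (⅔)*(-4)²) + 1/(-8 + 6*1))² = ((-4 + (⅔)*16) + 1/(-8 + 6))² = ((-4 + 32/3) + 1/(-2))² = (20/3 - ½)² = (37/6)² = 1369/36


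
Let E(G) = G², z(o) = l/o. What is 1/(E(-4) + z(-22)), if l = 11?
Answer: 2/31 ≈ 0.064516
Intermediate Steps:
z(o) = 11/o
1/(E(-4) + z(-22)) = 1/((-4)² + 11/(-22)) = 1/(16 + 11*(-1/22)) = 1/(16 - ½) = 1/(31/2) = 2/31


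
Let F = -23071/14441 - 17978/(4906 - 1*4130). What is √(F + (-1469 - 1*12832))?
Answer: I*√112438701751752285/2801554 ≈ 119.69*I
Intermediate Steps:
F = -138761697/5603108 (F = -23071*1/14441 - 17978/(4906 - 4130) = -23071/14441 - 17978/776 = -23071/14441 - 17978*1/776 = -23071/14441 - 8989/388 = -138761697/5603108 ≈ -24.765)
√(F + (-1469 - 1*12832)) = √(-138761697/5603108 + (-1469 - 1*12832)) = √(-138761697/5603108 + (-1469 - 12832)) = √(-138761697/5603108 - 14301) = √(-80268809205/5603108) = I*√112438701751752285/2801554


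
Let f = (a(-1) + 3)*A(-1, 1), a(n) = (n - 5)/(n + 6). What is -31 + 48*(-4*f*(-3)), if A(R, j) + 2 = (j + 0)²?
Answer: -5339/5 ≈ -1067.8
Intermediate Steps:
A(R, j) = -2 + j² (A(R, j) = -2 + (j + 0)² = -2 + j²)
a(n) = (-5 + n)/(6 + n)
f = -9/5 (f = ((-5 - 1)/(6 - 1) + 3)*(-2 + 1²) = (-6/5 + 3)*(-2 + 1) = ((⅕)*(-6) + 3)*(-1) = (-6/5 + 3)*(-1) = (9/5)*(-1) = -9/5 ≈ -1.8000)
-31 + 48*(-4*f*(-3)) = -31 + 48*(-4*(-9/5)*(-3)) = -31 + 48*((36/5)*(-3)) = -31 + 48*(-108/5) = -31 - 5184/5 = -5339/5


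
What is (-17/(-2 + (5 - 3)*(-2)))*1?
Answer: 17/6 ≈ 2.8333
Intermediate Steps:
(-17/(-2 + (5 - 3)*(-2)))*1 = (-17/(-2 + 2*(-2)))*1 = (-17/(-2 - 4))*1 = (-17/(-6))*1 = -⅙*(-17)*1 = (17/6)*1 = 17/6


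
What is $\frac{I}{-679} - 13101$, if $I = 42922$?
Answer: $- \frac{8938501}{679} \approx -13164.0$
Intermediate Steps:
$\frac{I}{-679} - 13101 = \frac{42922}{-679} - 13101 = 42922 \left(- \frac{1}{679}\right) - 13101 = - \frac{42922}{679} - 13101 = - \frac{8938501}{679}$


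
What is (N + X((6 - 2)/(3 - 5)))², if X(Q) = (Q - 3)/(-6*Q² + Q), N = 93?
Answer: 5870929/676 ≈ 8684.8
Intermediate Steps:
X(Q) = (-3 + Q)/(Q - 6*Q²)
(N + X((6 - 2)/(3 - 5)))² = (93 + (3 - (6 - 2)/(3 - 5))/((((6 - 2)/(3 - 5)))*(-1 + 6*((6 - 2)/(3 - 5)))))² = (93 + (3 - 4/(-2))/(((4/(-2)))*(-1 + 6*(4/(-2)))))² = (93 + (3 - 4*(-1)/2)/(((4*(-½)))*(-1 + 6*(4*(-½)))))² = (93 + (3 - 1*(-2))/((-2)*(-1 + 6*(-2))))² = (93 - (3 + 2)/(2*(-1 - 12)))² = (93 - ½*5/(-13))² = (93 - ½*(-1/13)*5)² = (93 + 5/26)² = (2423/26)² = 5870929/676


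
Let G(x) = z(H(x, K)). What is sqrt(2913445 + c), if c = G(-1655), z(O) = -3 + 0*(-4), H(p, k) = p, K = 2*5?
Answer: 7*sqrt(59458) ≈ 1706.9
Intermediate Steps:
K = 10
z(O) = -3 (z(O) = -3 + 0 = -3)
G(x) = -3
c = -3
sqrt(2913445 + c) = sqrt(2913445 - 3) = sqrt(2913442) = 7*sqrt(59458)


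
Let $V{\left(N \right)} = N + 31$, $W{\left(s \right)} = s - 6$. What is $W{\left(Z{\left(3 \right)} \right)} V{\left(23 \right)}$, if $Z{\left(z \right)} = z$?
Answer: $-162$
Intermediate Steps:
$W{\left(s \right)} = -6 + s$ ($W{\left(s \right)} = s - 6 = -6 + s$)
$V{\left(N \right)} = 31 + N$
$W{\left(Z{\left(3 \right)} \right)} V{\left(23 \right)} = \left(-6 + 3\right) \left(31 + 23\right) = \left(-3\right) 54 = -162$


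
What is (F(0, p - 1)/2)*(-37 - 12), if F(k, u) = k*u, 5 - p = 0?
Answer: 0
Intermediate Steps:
p = 5 (p = 5 - 1*0 = 5 + 0 = 5)
(F(0, p - 1)/2)*(-37 - 12) = ((0*(5 - 1))/2)*(-37 - 12) = ((0*4)*(½))*(-49) = (0*(½))*(-49) = 0*(-49) = 0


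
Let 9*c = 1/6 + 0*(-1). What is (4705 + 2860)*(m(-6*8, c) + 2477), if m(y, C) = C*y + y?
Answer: 165317945/9 ≈ 1.8369e+7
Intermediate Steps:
c = 1/54 (c = (1/6 + 0*(-1))/9 = (1*(1/6) + 0)/9 = (1/6 + 0)/9 = (1/9)*(1/6) = 1/54 ≈ 0.018519)
m(y, C) = y + C*y
(4705 + 2860)*(m(-6*8, c) + 2477) = (4705 + 2860)*((-6*8)*(1 + 1/54) + 2477) = 7565*(-48*55/54 + 2477) = 7565*(-440/9 + 2477) = 7565*(21853/9) = 165317945/9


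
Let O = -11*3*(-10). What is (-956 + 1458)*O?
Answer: 165660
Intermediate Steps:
O = 330 (O = -33*(-10) = 330)
(-956 + 1458)*O = (-956 + 1458)*330 = 502*330 = 165660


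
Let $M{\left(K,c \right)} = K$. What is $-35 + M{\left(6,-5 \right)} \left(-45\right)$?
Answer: $-305$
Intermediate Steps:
$-35 + M{\left(6,-5 \right)} \left(-45\right) = -35 + 6 \left(-45\right) = -35 - 270 = -305$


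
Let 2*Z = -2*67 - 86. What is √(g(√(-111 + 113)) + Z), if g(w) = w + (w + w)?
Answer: √(-110 + 3*√2) ≈ 10.284*I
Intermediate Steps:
g(w) = 3*w (g(w) = w + 2*w = 3*w)
Z = -110 (Z = (-2*67 - 86)/2 = (-134 - 86)/2 = (½)*(-220) = -110)
√(g(√(-111 + 113)) + Z) = √(3*√(-111 + 113) - 110) = √(3*√2 - 110) = √(-110 + 3*√2)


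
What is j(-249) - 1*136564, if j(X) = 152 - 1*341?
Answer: -136753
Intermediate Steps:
j(X) = -189 (j(X) = 152 - 341 = -189)
j(-249) - 1*136564 = -189 - 1*136564 = -189 - 136564 = -136753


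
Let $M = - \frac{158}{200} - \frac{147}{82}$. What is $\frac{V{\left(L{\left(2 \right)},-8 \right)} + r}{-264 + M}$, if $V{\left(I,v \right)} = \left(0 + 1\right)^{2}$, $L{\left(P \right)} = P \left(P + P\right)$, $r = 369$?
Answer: $- \frac{1517000}{1092989} \approx -1.3879$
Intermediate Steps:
$L{\left(P \right)} = 2 P^{2}$ ($L{\left(P \right)} = P 2 P = 2 P^{2}$)
$V{\left(I,v \right)} = 1$ ($V{\left(I,v \right)} = 1^{2} = 1$)
$M = - \frac{10589}{4100}$ ($M = \left(-158\right) \frac{1}{200} - \frac{147}{82} = - \frac{79}{100} - \frac{147}{82} = - \frac{10589}{4100} \approx -2.5827$)
$\frac{V{\left(L{\left(2 \right)},-8 \right)} + r}{-264 + M} = \frac{1 + 369}{-264 - \frac{10589}{4100}} = \frac{370}{- \frac{1092989}{4100}} = 370 \left(- \frac{4100}{1092989}\right) = - \frac{1517000}{1092989}$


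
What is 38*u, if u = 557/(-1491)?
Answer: -21166/1491 ≈ -14.196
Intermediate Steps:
u = -557/1491 (u = 557*(-1/1491) = -557/1491 ≈ -0.37357)
38*u = 38*(-557/1491) = -21166/1491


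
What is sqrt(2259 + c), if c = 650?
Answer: sqrt(2909) ≈ 53.935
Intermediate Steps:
sqrt(2259 + c) = sqrt(2259 + 650) = sqrt(2909)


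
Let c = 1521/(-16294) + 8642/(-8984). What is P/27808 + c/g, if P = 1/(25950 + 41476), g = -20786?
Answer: 9051420056332761/178285306034666963264 ≈ 5.0769e-5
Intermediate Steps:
c = -38619353/36596324 (c = 1521*(-1/16294) + 8642*(-1/8984) = -1521/16294 - 4321/4492 = -38619353/36596324 ≈ -1.0553)
P = 1/67426 ≈ 1.4831e-5
P/27808 + c/g = (1/67426)/27808 - 38619353/36596324/(-20786) = (1/67426)*(1/27808) - 38619353/36596324*(-1/20786) = 1/1874982208 + 38619353/760691190664 = 9051420056332761/178285306034666963264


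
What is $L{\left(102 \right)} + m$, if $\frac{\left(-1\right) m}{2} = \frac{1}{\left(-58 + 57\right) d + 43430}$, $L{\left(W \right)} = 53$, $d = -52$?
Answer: $\frac{1152272}{21741} \approx 53.0$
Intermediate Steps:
$m = - \frac{1}{21741}$ ($m = - \frac{2}{\left(-58 + 57\right) \left(-52\right) + 43430} = - \frac{2}{\left(-1\right) \left(-52\right) + 43430} = - \frac{2}{52 + 43430} = - \frac{2}{43482} = \left(-2\right) \frac{1}{43482} = - \frac{1}{21741} \approx -4.5996 \cdot 10^{-5}$)
$L{\left(102 \right)} + m = 53 - \frac{1}{21741} = \frac{1152272}{21741}$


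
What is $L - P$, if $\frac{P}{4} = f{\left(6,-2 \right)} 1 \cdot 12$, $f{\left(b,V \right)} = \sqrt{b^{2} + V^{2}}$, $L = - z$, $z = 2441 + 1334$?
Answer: $-3775 - 96 \sqrt{10} \approx -4078.6$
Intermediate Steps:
$z = 3775$
$L = -3775$ ($L = \left(-1\right) 3775 = -3775$)
$f{\left(b,V \right)} = \sqrt{V^{2} + b^{2}}$
$P = 96 \sqrt{10}$ ($P = 4 \sqrt{\left(-2\right)^{2} + 6^{2}} \cdot 1 \cdot 12 = 4 \sqrt{4 + 36} \cdot 1 \cdot 12 = 4 \sqrt{40} \cdot 1 \cdot 12 = 4 \cdot 2 \sqrt{10} \cdot 1 \cdot 12 = 4 \cdot 2 \sqrt{10} \cdot 12 = 4 \cdot 24 \sqrt{10} = 96 \sqrt{10} \approx 303.58$)
$L - P = -3775 - 96 \sqrt{10}$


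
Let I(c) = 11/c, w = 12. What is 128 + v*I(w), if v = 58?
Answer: 1087/6 ≈ 181.17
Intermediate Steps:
128 + v*I(w) = 128 + 58*(11/12) = 128 + 319/6 = 1087/6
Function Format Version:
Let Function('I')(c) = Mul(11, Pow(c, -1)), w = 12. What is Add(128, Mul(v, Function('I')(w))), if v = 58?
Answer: Rational(1087, 6) ≈ 181.17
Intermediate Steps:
Add(128, Mul(v, Function('I')(w))) = Add(128, Mul(58, Mul(11, Pow(12, -1)))) = Add(128, Mul(58, Mul(11, Rational(1, 12)))) = Add(128, Mul(58, Rational(11, 12))) = Add(128, Rational(319, 6)) = Rational(1087, 6)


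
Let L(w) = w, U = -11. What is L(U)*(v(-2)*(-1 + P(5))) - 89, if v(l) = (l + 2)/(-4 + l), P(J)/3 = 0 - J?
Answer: -89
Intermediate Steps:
P(J) = -3*J (P(J) = 3*(0 - J) = 3*(-J) = -3*J)
v(l) = (2 + l)/(-4 + l)
L(U)*(v(-2)*(-1 + P(5))) - 89 = -11*(2 - 2)/(-4 - 2)*(-1 - 3*5) - 89 = -11*0/(-6)*(-1 - 15) - 89 = -11*(-1/6*0)*(-16) - 89 = -0*(-16) - 89 = -11*0 - 89 = 0 - 89 = -89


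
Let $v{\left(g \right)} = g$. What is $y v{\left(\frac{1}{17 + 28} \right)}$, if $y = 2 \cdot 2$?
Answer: $\frac{4}{45} \approx 0.088889$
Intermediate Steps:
$y = 4$
$y v{\left(\frac{1}{17 + 28} \right)} = \frac{4}{17 + 28} = \frac{4}{45}$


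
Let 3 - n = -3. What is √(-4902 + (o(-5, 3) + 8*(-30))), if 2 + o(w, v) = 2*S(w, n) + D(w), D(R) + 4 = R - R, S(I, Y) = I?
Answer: I*√5158 ≈ 71.819*I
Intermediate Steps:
n = 6 (n = 3 - 1*(-3) = 3 + 3 = 6)
D(R) = -4 (D(R) = -4 + (R - R) = -4 + 0 = -4)
o(w, v) = -6 + 2*w (o(w, v) = -2 + (2*w - 4) = -2 + (-4 + 2*w) = -6 + 2*w)
√(-4902 + (o(-5, 3) + 8*(-30))) = √(-4902 + ((-6 + 2*(-5)) + 8*(-30))) = √(-4902 + ((-6 - 10) - 240)) = √(-4902 + (-16 - 240)) = √(-4902 - 256) = √(-5158) = I*√5158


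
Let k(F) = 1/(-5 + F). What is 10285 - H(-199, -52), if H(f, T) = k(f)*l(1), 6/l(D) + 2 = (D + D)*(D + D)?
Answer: 699381/68 ≈ 10285.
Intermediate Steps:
l(D) = 6/(-2 + 4*D**2) (l(D) = 6/(-2 + (D + D)*(D + D)) = 6/(-2 + (2*D)*(2*D)) = 6/(-2 + 4*D**2))
H(f, T) = 3/(-5 + f) (H(f, T) = (3/(-1 + 2*1**2))/(-5 + f) = (3/(-1 + 2*1))/(-5 + f) = (3/(-1 + 2))/(-5 + f) = (3/1)/(-5 + f) = (3*1)/(-5 + f) = 3/(-5 + f))
10285 - H(-199, -52) = 10285 - 3/(-5 - 199) = 10285 - 3/(-204) = 10285 - 3*(-1)/204 = 10285 - 1*(-1/68) = 10285 + 1/68 = 699381/68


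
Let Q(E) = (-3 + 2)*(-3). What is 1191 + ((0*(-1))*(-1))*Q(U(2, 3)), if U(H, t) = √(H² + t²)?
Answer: 1191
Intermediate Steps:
Q(E) = 3 (Q(E) = -1*(-3) = 3)
1191 + ((0*(-1))*(-1))*Q(U(2, 3)) = 1191 + ((0*(-1))*(-1))*3 = 1191 + (0*(-1))*3 = 1191 + 0*3 = 1191 + 0 = 1191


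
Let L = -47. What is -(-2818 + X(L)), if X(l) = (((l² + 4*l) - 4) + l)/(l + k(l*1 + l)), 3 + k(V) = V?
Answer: 203881/72 ≈ 2831.7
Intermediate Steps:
k(V) = -3 + V
X(l) = (-4 + l² + 5*l)/(-3 + 3*l) (X(l) = (((l² + 4*l) - 4) + l)/(l + (-3 + (l*1 + l))) = ((-4 + l² + 4*l) + l)/(l + (-3 + (l + l))) = (-4 + l² + 5*l)/(l + (-3 + 2*l)) = (-4 + l² + 5*l)/(-3 + 3*l))
-(-2818 + X(L)) = -(-2818 + (-4 + (-47)² + 5*(-47))/(3*(-1 - 47))) = -(-2818 + (⅓)*(-4 + 2209 - 235)/(-48)) = -(-2818 + (⅓)*(-1/48)*1970) = -(-2818 - 985/72) = -1*(-203881/72) = 203881/72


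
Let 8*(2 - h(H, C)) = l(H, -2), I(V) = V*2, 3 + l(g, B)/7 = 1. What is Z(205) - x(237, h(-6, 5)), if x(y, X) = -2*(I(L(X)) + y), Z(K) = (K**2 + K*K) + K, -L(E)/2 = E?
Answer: 84699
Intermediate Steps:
l(g, B) = -14 (l(g, B) = -21 + 7*1 = -21 + 7 = -14)
L(E) = -2*E
I(V) = 2*V
Z(K) = K + 2*K**2 (Z(K) = (K**2 + K**2) + K = 2*K**2 + K = K + 2*K**2)
h(H, C) = 15/4 (h(H, C) = 2 - 1/8*(-14) = 2 + 7/4 = 15/4)
x(y, X) = -2*y + 8*X (x(y, X) = -2*(2*(-2*X) + y) = -2*(-4*X + y) = -2*(y - 4*X) = -2*y + 8*X)
Z(205) - x(237, h(-6, 5)) = 205*(1 + 2*205) - (-2*237 + 8*(15/4)) = 205*(1 + 410) - (-474 + 30) = 205*411 - 1*(-444) = 84255 + 444 = 84699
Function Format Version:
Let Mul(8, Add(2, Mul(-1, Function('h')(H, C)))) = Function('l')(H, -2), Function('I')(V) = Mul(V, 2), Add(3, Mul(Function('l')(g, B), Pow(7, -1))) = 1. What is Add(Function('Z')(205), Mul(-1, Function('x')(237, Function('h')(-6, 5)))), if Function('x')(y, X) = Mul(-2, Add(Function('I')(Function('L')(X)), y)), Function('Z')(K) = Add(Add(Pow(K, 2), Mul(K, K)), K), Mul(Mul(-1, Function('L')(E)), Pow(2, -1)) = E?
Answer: 84699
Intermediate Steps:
Function('l')(g, B) = -14 (Function('l')(g, B) = Add(-21, Mul(7, 1)) = Add(-21, 7) = -14)
Function('L')(E) = Mul(-2, E)
Function('I')(V) = Mul(2, V)
Function('Z')(K) = Add(K, Mul(2, Pow(K, 2))) (Function('Z')(K) = Add(Add(Pow(K, 2), Pow(K, 2)), K) = Add(Mul(2, Pow(K, 2)), K) = Add(K, Mul(2, Pow(K, 2))))
Function('h')(H, C) = Rational(15, 4) (Function('h')(H, C) = Add(2, Mul(Rational(-1, 8), -14)) = Add(2, Rational(7, 4)) = Rational(15, 4))
Function('x')(y, X) = Add(Mul(-2, y), Mul(8, X)) (Function('x')(y, X) = Mul(-2, Add(Mul(2, Mul(-2, X)), y)) = Mul(-2, Add(Mul(-4, X), y)) = Mul(-2, Add(y, Mul(-4, X))) = Add(Mul(-2, y), Mul(8, X)))
Add(Function('Z')(205), Mul(-1, Function('x')(237, Function('h')(-6, 5)))) = Add(Mul(205, Add(1, Mul(2, 205))), Mul(-1, Add(Mul(-2, 237), Mul(8, Rational(15, 4))))) = Add(Mul(205, Add(1, 410)), Mul(-1, Add(-474, 30))) = Add(Mul(205, 411), Mul(-1, -444)) = Add(84255, 444) = 84699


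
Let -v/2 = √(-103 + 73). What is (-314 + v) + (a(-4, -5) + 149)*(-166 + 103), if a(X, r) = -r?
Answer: -10016 - 2*I*√30 ≈ -10016.0 - 10.954*I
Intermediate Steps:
v = -2*I*√30 (v = -2*√(-103 + 73) = -2*I*√30 ≈ -10.954*I)
(-314 + v) + (a(-4, -5) + 149)*(-166 + 103) = (-314 - 2*I*√30) + (-1*(-5) + 149)*(-166 + 103) = (-314 - 2*I*√30) + (5 + 149)*(-63) = (-314 - 2*I*√30) + 154*(-63) = (-314 - 2*I*√30) - 9702 = -10016 - 2*I*√30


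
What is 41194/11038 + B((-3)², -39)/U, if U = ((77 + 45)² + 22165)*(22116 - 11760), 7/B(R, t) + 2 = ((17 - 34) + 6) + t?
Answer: 410937566380903/110111396274672 ≈ 3.7320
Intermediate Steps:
B(R, t) = 7/(-13 + t) (B(R, t) = 7/(-2 + (((17 - 34) + 6) + t)) = 7/(-2 + ((-17 + 6) + t)) = 7/(-2 + (-11 + t)) = 7/(-13 + t))
U = 383679444 (U = (122² + 22165)*10356 = (14884 + 22165)*10356 = 37049*10356 = 383679444)
41194/11038 + B((-3)², -39)/U = 41194/11038 + (7/(-13 - 39))/383679444 = 41194*(1/11038) + (7/(-52))*(1/383679444) = 20597/5519 + (7*(-1/52))*(1/383679444) = 20597/5519 - 7/52*1/383679444 = 20597/5519 - 7/19951331088 = 410937566380903/110111396274672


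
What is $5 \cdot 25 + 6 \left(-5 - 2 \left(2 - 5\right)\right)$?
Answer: $131$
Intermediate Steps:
$5 \cdot 25 + 6 \left(-5 - 2 \left(2 - 5\right)\right) = 125 + 6 \left(-5 - -6\right) = 125 + 6 \left(-5 + 6\right) = 125 + 6 \cdot 1 = 125 + 6 = 131$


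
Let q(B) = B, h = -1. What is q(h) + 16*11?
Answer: 175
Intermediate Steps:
q(h) + 16*11 = -1 + 16*11 = -1 + 176 = 175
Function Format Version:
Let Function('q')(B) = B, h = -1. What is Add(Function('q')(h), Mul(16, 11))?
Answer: 175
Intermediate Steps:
Add(Function('q')(h), Mul(16, 11)) = Add(-1, Mul(16, 11)) = Add(-1, 176) = 175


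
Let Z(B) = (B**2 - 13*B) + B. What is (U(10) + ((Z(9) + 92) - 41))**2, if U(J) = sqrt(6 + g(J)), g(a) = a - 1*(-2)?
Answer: 594 + 144*sqrt(2) ≈ 797.65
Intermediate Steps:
Z(B) = B**2 - 12*B
g(a) = 2 + a (g(a) = a + 2 = 2 + a)
U(J) = sqrt(8 + J) (U(J) = sqrt(6 + (2 + J)) = sqrt(8 + J))
(U(10) + ((Z(9) + 92) - 41))**2 = (sqrt(8 + 10) + ((9*(-12 + 9) + 92) - 41))**2 = (sqrt(18) + ((9*(-3) + 92) - 41))**2 = (3*sqrt(2) + ((-27 + 92) - 41))**2 = (3*sqrt(2) + (65 - 41))**2 = (3*sqrt(2) + 24)**2 = (24 + 3*sqrt(2))**2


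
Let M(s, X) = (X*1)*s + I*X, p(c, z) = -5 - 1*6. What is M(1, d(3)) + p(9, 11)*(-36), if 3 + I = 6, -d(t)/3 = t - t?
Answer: 396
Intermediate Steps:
p(c, z) = -11 (p(c, z) = -5 - 6 = -11)
d(t) = 0 (d(t) = -3*(t - t) = -3*0 = 0)
I = 3 (I = -3 + 6 = 3)
M(s, X) = 3*X + X*s (M(s, X) = (X*1)*s + 3*X = X*s + 3*X = 3*X + X*s)
M(1, d(3)) + p(9, 11)*(-36) = 0*(3 + 1) - 11*(-36) = 0*4 + 396 = 0 + 396 = 396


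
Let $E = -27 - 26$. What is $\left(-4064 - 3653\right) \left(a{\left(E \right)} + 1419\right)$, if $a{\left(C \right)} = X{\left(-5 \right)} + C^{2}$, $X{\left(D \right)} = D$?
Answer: $-32588891$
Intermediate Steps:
$E = -53$
$a{\left(C \right)} = -5 + C^{2}$
$\left(-4064 - 3653\right) \left(a{\left(E \right)} + 1419\right) = \left(-4064 - 3653\right) \left(\left(-5 + \left(-53\right)^{2}\right) + 1419\right) = - 7717 \left(\left(-5 + 2809\right) + 1419\right) = - 7717 \left(2804 + 1419\right) = \left(-7717\right) 4223 = -32588891$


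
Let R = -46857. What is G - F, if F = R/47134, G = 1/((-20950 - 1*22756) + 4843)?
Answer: 1820956457/1831768642 ≈ 0.99410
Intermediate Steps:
G = -1/38863 (G = 1/((-20950 - 22756) + 4843) = 1/(-43706 + 4843) = 1/(-38863) = -1/38863 ≈ -2.5731e-5)
F = -46857/47134 ≈ -0.99412
G - F = -1/38863 - 1*(-46857/47134) = -1/38863 + 46857/47134 = 1820956457/1831768642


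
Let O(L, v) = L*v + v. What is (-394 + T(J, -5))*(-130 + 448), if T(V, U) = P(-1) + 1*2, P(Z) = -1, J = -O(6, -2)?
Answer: -124974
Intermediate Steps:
O(L, v) = v + L*v
J = 14 (J = -(-2)*(1 + 6) = -(-2)*7 = -1*(-14) = 14)
T(V, U) = 1 (T(V, U) = -1 + 1*2 = -1 + 2 = 1)
(-394 + T(J, -5))*(-130 + 448) = (-394 + 1)*(-130 + 448) = -393*318 = -124974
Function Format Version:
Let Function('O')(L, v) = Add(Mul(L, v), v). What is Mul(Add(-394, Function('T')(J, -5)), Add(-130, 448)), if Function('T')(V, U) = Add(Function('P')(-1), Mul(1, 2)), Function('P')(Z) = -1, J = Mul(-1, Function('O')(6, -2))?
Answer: -124974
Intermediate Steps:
Function('O')(L, v) = Add(v, Mul(L, v))
J = 14 (J = Mul(-1, Mul(-2, Add(1, 6))) = Mul(-1, Mul(-2, 7)) = Mul(-1, -14) = 14)
Function('T')(V, U) = 1 (Function('T')(V, U) = Add(-1, Mul(1, 2)) = Add(-1, 2) = 1)
Mul(Add(-394, Function('T')(J, -5)), Add(-130, 448)) = Mul(Add(-394, 1), Add(-130, 448)) = Mul(-393, 318) = -124974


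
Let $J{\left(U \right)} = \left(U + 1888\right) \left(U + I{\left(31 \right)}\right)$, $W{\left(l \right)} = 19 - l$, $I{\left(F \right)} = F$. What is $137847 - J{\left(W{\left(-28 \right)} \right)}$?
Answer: $-13083$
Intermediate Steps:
$J{\left(U \right)} = \left(31 + U\right) \left(1888 + U\right)$ ($J{\left(U \right)} = \left(U + 1888\right) \left(U + 31\right) = \left(1888 + U\right) \left(31 + U\right) = \left(31 + U\right) \left(1888 + U\right)$)
$137847 - J{\left(W{\left(-28 \right)} \right)} = 137847 - \left(58528 + \left(19 - -28\right)^{2} + 1919 \left(19 - -28\right)\right) = 137847 - \left(58528 + \left(19 + 28\right)^{2} + 1919 \left(19 + 28\right)\right) = 137847 - \left(58528 + 47^{2} + 1919 \cdot 47\right) = 137847 - \left(58528 + 2209 + 90193\right) = 137847 - 150930 = -13083$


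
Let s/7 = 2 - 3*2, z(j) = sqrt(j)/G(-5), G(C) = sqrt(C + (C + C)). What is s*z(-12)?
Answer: -56*sqrt(5)/5 ≈ -25.044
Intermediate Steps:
G(C) = sqrt(3)*sqrt(C) (G(C) = sqrt(C + 2*C) = sqrt(3*C) = sqrt(3)*sqrt(C))
z(j) = -I*sqrt(15)*sqrt(j)/15 (z(j) = sqrt(j)/((sqrt(3)*sqrt(-5))) = sqrt(j)/((sqrt(3)*(I*sqrt(5)))) = sqrt(j)/((I*sqrt(15))) = (-I*sqrt(15)/15)*sqrt(j) = -I*sqrt(15)*sqrt(j)/15)
s = -28 (s = 7*(2 - 3*2) = 7*(2 - 6) = 7*(-4) = -28)
s*z(-12) = -(-28)*I*sqrt(15)*sqrt(-12)/15 = -(-28)*I*sqrt(15)*2*I*sqrt(3)/15 = -56*sqrt(5)/5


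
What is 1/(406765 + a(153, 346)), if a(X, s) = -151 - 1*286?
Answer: 1/406328 ≈ 2.4611e-6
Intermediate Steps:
a(X, s) = -437 (a(X, s) = -151 - 286 = -437)
1/(406765 + a(153, 346)) = 1/(406765 - 437) = 1/406328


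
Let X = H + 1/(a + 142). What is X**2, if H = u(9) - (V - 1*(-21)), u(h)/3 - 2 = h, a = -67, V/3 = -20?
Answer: 29170801/5625 ≈ 5185.9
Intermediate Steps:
V = -60 (V = 3*(-20) = -60)
u(h) = 6 + 3*h
H = 72 (H = (6 + 3*9) - (-60 - 1*(-21)) = (6 + 27) - (-60 + 21) = 33 - 1*(-39) = 33 + 39 = 72)
X = 5401/75 (X = 72 + 1/(-67 + 142) = 72 + 1/75 = 5401/75 ≈ 72.013)
X**2 = (5401/75)**2 = 29170801/5625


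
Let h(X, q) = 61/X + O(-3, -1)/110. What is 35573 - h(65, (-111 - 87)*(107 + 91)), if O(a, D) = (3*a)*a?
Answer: 50867697/1430 ≈ 35572.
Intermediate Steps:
O(a, D) = 3*a²
h(X, q) = 27/110 + 61/X (h(X, q) = 61/X + (3*(-3)²)/110 = 61/X + (3*9)*(1/110) = 61/X + 27*(1/110) = 61/X + 27/110 = 27/110 + 61/X)
35573 - h(65, (-111 - 87)*(107 + 91)) = 35573 - (27/110 + 61/65) = 35573 - 1*1693/1430 = 35573 - 1693/1430 = 50867697/1430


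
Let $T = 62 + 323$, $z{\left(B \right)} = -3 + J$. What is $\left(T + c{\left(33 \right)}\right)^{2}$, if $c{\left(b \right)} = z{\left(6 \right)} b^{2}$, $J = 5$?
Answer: $6568969$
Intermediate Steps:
$z{\left(B \right)} = 2$ ($z{\left(B \right)} = -3 + 5 = 2$)
$c{\left(b \right)} = 2 b^{2}$
$T = 385$
$\left(T + c{\left(33 \right)}\right)^{2} = \left(385 + 2 \cdot 33^{2}\right)^{2} = \left(385 + 2 \cdot 1089\right)^{2} = \left(385 + 2178\right)^{2} = 2563^{2} = 6568969$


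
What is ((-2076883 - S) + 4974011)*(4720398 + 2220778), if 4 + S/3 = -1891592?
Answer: 59499177613216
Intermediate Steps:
S = -5674788 (S = -12 + 3*(-1891592) = -12 - 5674776 = -5674788)
((-2076883 - S) + 4974011)*(4720398 + 2220778) = ((-2076883 - 1*(-5674788)) + 4974011)*(4720398 + 2220778) = ((-2076883 + 5674788) + 4974011)*6941176 = (3597905 + 4974011)*6941176 = 8571916*6941176 = 59499177613216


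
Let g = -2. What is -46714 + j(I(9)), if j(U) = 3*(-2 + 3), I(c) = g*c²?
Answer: -46711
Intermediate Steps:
I(c) = -2*c²
j(U) = 3 (j(U) = 3*1 = 3)
-46714 + j(I(9)) = -46714 + 3 = -46711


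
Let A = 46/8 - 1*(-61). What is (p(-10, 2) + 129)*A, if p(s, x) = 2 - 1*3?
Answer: 8544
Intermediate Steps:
p(s, x) = -1 (p(s, x) = 2 - 3 = -1)
A = 267/4 (A = 46*(⅛) + 61 = 23/4 + 61 = 267/4 ≈ 66.750)
(p(-10, 2) + 129)*A = (-1 + 129)*(267/4) = 128*(267/4) = 8544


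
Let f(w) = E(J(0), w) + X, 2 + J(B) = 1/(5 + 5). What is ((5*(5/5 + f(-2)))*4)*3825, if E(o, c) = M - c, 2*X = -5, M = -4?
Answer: -267750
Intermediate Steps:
X = -5/2 (X = (½)*(-5) = -5/2 ≈ -2.5000)
J(B) = -19/10 (J(B) = -2 + 1/(5 + 5) = -2 + 1/10 = -2 + ⅒ = -19/10)
E(o, c) = -4 - c
f(w) = -13/2 - w (f(w) = (-4 - w) - 5/2 = -13/2 - w)
((5*(5/5 + f(-2)))*4)*3825 = ((5*(5/5 + (-13/2 - 1*(-2))))*4)*3825 = ((5*(5*(⅕) + (-13/2 + 2)))*4)*3825 = ((5*(1 - 9/2))*4)*3825 = ((5*(-7/2))*4)*3825 = -35/2*4*3825 = -70*3825 = -267750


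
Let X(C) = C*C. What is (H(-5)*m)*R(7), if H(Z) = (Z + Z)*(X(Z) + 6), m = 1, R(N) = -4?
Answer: 1240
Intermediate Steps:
X(C) = C²
H(Z) = 2*Z*(6 + Z²) (H(Z) = (Z + Z)*(Z² + 6) = (2*Z)*(6 + Z²) = 2*Z*(6 + Z²))
(H(-5)*m)*R(7) = ((2*(-5)*(6 + (-5)²))*1)*(-4) = ((2*(-5)*(6 + 25))*1)*(-4) = ((2*(-5)*31)*1)*(-4) = -310*1*(-4) = -310*(-4) = 1240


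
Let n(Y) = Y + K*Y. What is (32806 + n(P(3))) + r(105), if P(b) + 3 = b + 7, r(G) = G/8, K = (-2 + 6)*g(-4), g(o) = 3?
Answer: 263281/8 ≈ 32910.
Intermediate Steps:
K = 12 (K = (-2 + 6)*3 = 4*3 = 12)
r(G) = G/8 (r(G) = G*(⅛) = G/8)
P(b) = 4 + b (P(b) = -3 + (b + 7) = -3 + (7 + b) = 4 + b)
n(Y) = 13*Y (n(Y) = Y + 12*Y = 13*Y)
(32806 + n(P(3))) + r(105) = (32806 + 13*(4 + 3)) + (⅛)*105 = (32806 + 13*7) + 105/8 = (32806 + 91) + 105/8 = 32897 + 105/8 = 263281/8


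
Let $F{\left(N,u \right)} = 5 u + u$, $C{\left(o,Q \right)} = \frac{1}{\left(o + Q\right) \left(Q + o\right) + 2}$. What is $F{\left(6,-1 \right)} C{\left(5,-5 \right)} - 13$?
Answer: $-16$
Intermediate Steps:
$C{\left(o,Q \right)} = \frac{1}{2 + \left(Q + o\right)^{2}}$ ($C{\left(o,Q \right)} = \frac{1}{\left(Q + o\right) \left(Q + o\right) + 2} = \frac{1}{\left(Q + o\right)^{2} + 2} = \frac{1}{2 + \left(Q + o\right)^{2}}$)
$F{\left(N,u \right)} = 6 u$
$F{\left(6,-1 \right)} C{\left(5,-5 \right)} - 13 = \frac{6 \left(-1\right)}{2 + \left(-5 + 5\right)^{2}} - 13 = - \frac{6}{2 + 0^{2}} - 13 = - \frac{6}{2 + 0} - 13 = - \frac{6}{2} - 13 = \left(-6\right) \frac{1}{2} - 13 = -3 - 13 = -16$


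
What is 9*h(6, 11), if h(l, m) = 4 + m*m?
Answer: 1125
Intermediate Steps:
h(l, m) = 4 + m²
9*h(6, 11) = 9*(4 + 11²) = 9*(4 + 121) = 9*125 = 1125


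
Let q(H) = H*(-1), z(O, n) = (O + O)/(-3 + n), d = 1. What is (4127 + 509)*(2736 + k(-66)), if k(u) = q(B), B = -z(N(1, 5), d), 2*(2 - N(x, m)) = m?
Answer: 12686414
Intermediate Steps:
N(x, m) = 2 - m/2
z(O, n) = 2*O/(-3 + n) (z(O, n) = (2*O)/(-3 + n) = 2*O/(-3 + n))
B = -½ (B = -2*(2 - ½*5)/(-3 + 1) = -2*(2 - 5/2)/(-2) = -2*(-1)*(-1)/(2*2) = -1*½ = -½ ≈ -0.50000)
q(H) = -H
k(u) = ½ (k(u) = -1*(-½) = ½)
(4127 + 509)*(2736 + k(-66)) = (4127 + 509)*(2736 + ½) = 4636*(5473/2) = 12686414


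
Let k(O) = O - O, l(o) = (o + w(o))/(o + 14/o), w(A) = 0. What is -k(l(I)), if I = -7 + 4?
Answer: 0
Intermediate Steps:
I = -3
l(o) = o/(o + 14/o) (l(o) = (o + 0)/(o + 14/o) = o/(o + 14/o))
k(O) = 0
-k(l(I)) = -1*0 = 0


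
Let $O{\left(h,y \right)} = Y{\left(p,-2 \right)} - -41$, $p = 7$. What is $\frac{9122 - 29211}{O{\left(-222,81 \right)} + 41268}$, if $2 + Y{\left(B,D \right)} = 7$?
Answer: $- \frac{20089}{41314} \approx -0.48625$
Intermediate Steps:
$Y{\left(B,D \right)} = 5$ ($Y{\left(B,D \right)} = -2 + 7 = 5$)
$O{\left(h,y \right)} = 46$ ($O{\left(h,y \right)} = 5 - -41 = 5 + 41 = 46$)
$\frac{9122 - 29211}{O{\left(-222,81 \right)} + 41268} = \frac{9122 - 29211}{46 + 41268} = - \frac{20089}{41314}$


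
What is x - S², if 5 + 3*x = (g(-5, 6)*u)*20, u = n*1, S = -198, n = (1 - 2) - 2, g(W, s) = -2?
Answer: -117497/3 ≈ -39166.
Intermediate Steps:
n = -3 (n = -1 - 2 = -3)
u = -3 (u = -3*1 = -3)
x = 115/3 (x = -5/3 + (-2*(-3)*20)/3 = -5/3 + (6*20)/3 = -5/3 + (⅓)*120 = -5/3 + 40 = 115/3 ≈ 38.333)
x - S² = 115/3 - 1*(-198)² = 115/3 - 1*39204 = 115/3 - 39204 = -117497/3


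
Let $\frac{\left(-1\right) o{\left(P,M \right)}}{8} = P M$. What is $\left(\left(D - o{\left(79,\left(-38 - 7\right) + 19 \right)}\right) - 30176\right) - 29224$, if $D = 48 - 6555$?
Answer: $-82339$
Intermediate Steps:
$D = -6507$
$o{\left(P,M \right)} = - 8 M P$ ($o{\left(P,M \right)} = - 8 P M = - 8 M P$)
$\left(\left(D - o{\left(79,\left(-38 - 7\right) + 19 \right)}\right) - 30176\right) - 29224 = \left(\left(-6507 - \left(-8\right) \left(\left(-38 - 7\right) + 19\right) 79\right) - 30176\right) - 29224 = \left(\left(-6507 - \left(-8\right) \left(-45 + 19\right) 79\right) - 30176\right) - 29224 = \left(\left(-6507 - \left(-8\right) \left(-26\right) 79\right) - 30176\right) - 29224 = \left(\left(-6507 - 16432\right) - 30176\right) - 29224 = \left(-22939 - 30176\right) - 29224 = -53115 - 29224 = -82339$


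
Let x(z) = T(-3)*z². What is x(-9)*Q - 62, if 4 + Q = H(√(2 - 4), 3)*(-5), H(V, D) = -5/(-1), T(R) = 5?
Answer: -11807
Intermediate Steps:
x(z) = 5*z²
H(V, D) = 5 (H(V, D) = -5*(-1) = 5)
Q = -29 (Q = -4 + 5*(-5) = -4 - 25 = -29)
x(-9)*Q - 62 = (5*(-9)²)*(-29) - 62 = (5*81)*(-29) - 62 = 405*(-29) - 62 = -11745 - 62 = -11807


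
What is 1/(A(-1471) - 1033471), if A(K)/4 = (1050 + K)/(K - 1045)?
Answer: -629/650052838 ≈ -9.6761e-7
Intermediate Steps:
A(K) = 4*(1050 + K)/(-1045 + K) (A(K) = 4*((1050 + K)/(K - 1045)) = 4*((1050 + K)/(-1045 + K)) = 4*(1050 + K)/(-1045 + K))
1/(A(-1471) - 1033471) = 1/(4*(1050 - 1471)/(-1045 - 1471) - 1033471) = 1/(4*(-421)/(-2516) - 1033471) = 1/(4*(-1/2516)*(-421) - 1033471) = 1/(421/629 - 1033471) = 1/(-650052838/629) = -629/650052838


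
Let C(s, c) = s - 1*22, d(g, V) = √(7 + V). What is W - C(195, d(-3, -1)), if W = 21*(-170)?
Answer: -3743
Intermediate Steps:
W = -3570
C(s, c) = -22 + s (C(s, c) = s - 22 = -22 + s)
W - C(195, d(-3, -1)) = -3570 - (-22 + 195) = -3570 - 1*173 = -3570 - 173 = -3743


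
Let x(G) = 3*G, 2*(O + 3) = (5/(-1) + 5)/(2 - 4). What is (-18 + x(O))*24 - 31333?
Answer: -31981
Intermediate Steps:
O = -3 (O = -3 + ((5/(-1) + 5)/(2 - 4))/2 = -3 + ((5*(-1) + 5)/(-2))/2 = -3 + ((-5 + 5)*(-½))/2 = -3 + (0*(-½))/2 = -3 + (½)*0 = -3 + 0 = -3)
(-18 + x(O))*24 - 31333 = (-18 + 3*(-3))*24 - 31333 = (-18 - 9)*24 - 31333 = -27*24 - 31333 = -648 - 31333 = -31981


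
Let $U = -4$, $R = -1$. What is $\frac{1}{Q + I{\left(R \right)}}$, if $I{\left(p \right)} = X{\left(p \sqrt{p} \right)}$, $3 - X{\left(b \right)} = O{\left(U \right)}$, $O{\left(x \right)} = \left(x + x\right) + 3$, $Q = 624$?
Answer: $\frac{1}{632} \approx 0.0015823$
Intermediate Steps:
$O{\left(x \right)} = 3 + 2 x$ ($O{\left(x \right)} = 2 x + 3 = 3 + 2 x$)
$X{\left(b \right)} = 8$ ($X{\left(b \right)} = 3 - \left(3 + 2 \left(-4\right)\right) = 3 - \left(3 - 8\right) = 3 - -5 = 3 + 5 = 8$)
$I{\left(p \right)} = 8$
$\frac{1}{Q + I{\left(R \right)}} = \frac{1}{624 + 8} = \frac{1}{632}$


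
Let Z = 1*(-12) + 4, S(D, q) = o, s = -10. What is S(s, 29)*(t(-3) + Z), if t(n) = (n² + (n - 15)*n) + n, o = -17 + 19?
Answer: 104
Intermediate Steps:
o = 2
t(n) = n + n² + n*(-15 + n) (t(n) = (n² + (-15 + n)*n) + n = (n² + n*(-15 + n)) + n = n + n² + n*(-15 + n))
S(D, q) = 2
Z = -8 (Z = -12 + 4 = -8)
S(s, 29)*(t(-3) + Z) = 2*(2*(-3)*(-7 - 3) - 8) = 2*(2*(-3)*(-10) - 8) = 2*(60 - 8) = 2*52 = 104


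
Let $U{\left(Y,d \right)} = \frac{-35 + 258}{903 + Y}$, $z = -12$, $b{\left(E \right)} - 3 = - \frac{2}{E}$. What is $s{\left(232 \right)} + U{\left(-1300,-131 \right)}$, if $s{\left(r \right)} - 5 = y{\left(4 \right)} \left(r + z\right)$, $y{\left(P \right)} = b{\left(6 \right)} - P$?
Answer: $- \frac{344074}{1191} \approx -288.9$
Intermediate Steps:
$b{\left(E \right)} = 3 - \frac{2}{E}$
$y{\left(P \right)} = \frac{8}{3} - P$ ($y{\left(P \right)} = \left(3 - \frac{2}{6}\right) - P = \left(3 - \frac{1}{3}\right) - P = \frac{8}{3} - P$)
$s{\left(r \right)} = 21 - \frac{4 r}{3}$ ($s{\left(r \right)} = 5 + \left(\frac{8}{3} - 4\right) \left(r - 12\right) = 5 + \left(\frac{8}{3} - 4\right) \left(-12 + r\right) = 5 - \frac{4 \left(-12 + r\right)}{3} = 5 - \left(-16 + \frac{4 r}{3}\right) = 21 - \frac{4 r}{3}$)
$U{\left(Y,d \right)} = \frac{223}{903 + Y}$
$s{\left(232 \right)} + U{\left(-1300,-131 \right)} = \left(21 - \frac{928}{3}\right) + \frac{223}{903 - 1300} = \left(21 - \frac{928}{3}\right) + \frac{223}{-397} = - \frac{865}{3} + 223 \left(- \frac{1}{397}\right) = - \frac{865}{3} - \frac{223}{397} = - \frac{344074}{1191}$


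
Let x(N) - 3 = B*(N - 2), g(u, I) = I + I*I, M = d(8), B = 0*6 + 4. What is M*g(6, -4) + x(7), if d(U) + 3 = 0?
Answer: -13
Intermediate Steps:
d(U) = -3 (d(U) = -3 + 0 = -3)
B = 4 (B = 0 + 4 = 4)
M = -3
g(u, I) = I + I²
x(N) = -5 + 4*N (x(N) = 3 + 4*(N - 2) = 3 + 4*(-2 + N) = 3 + (-8 + 4*N) = -5 + 4*N)
M*g(6, -4) + x(7) = -(-12)*(1 - 4) + (-5 + 4*7) = -(-12)*(-3) + (-5 + 28) = -3*12 + 23 = -36 + 23 = -13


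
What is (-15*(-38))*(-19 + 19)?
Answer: 0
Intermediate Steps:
(-15*(-38))*(-19 + 19) = 570*0 = 0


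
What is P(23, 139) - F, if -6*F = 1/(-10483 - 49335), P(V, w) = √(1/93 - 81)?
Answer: -1/358908 + 2*I*√175119/93 ≈ -2.7862e-6 + 8.9994*I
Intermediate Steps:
P(V, w) = 2*I*√175119/93 (P(V, w) = √(1/93 - 81) = √(-7532/93) = 2*I*√175119/93)
F = 1/358908 (F = -1/(6*(-10483 - 49335)) = -⅙/(-59818) = -⅙*(-1/59818) = 1/358908 ≈ 2.7862e-6)
P(23, 139) - F = 2*I*√175119/93 - 1*1/358908 = 2*I*√175119/93 - 1/358908 = -1/358908 + 2*I*√175119/93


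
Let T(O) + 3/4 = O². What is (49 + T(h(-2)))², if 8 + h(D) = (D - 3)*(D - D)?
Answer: 201601/16 ≈ 12600.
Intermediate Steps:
h(D) = -8 (h(D) = -8 + (D - 3)*(D - D) = -8 + (-3 + D)*0 = -8 + 0 = -8)
T(O) = -¾ + O²
(49 + T(h(-2)))² = (49 + (-¾ + (-8)²))² = (49 + (-¾ + 64))² = (49 + 253/4)² = (449/4)² = 201601/16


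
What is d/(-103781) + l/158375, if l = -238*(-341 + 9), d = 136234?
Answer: -1910814322/2348045125 ≈ -0.81379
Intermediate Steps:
l = 79016 (l = -238*(-332) = 79016)
d/(-103781) + l/158375 = 136234/(-103781) + 79016/158375 = 136234*(-1/103781) + 79016*(1/158375) = -136234/103781 + 11288/22625 = -1910814322/2348045125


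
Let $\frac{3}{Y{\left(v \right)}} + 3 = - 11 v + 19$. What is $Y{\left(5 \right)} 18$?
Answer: $- \frac{18}{13} \approx -1.3846$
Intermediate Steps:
$Y{\left(v \right)} = \frac{3}{16 - 11 v}$ ($Y{\left(v \right)} = \frac{3}{-3 - \left(-19 + 11 v\right)} = \frac{3}{16 - 11 v}$)
$Y{\left(5 \right)} 18 = - \frac{3}{-16 + 11 \cdot 5} \cdot 18 = - \frac{3}{-16 + 55} \cdot 18 = - \frac{3}{39} \cdot 18 = \left(-3\right) \frac{1}{39} \cdot 18 = \left(- \frac{1}{13}\right) 18 = - \frac{18}{13}$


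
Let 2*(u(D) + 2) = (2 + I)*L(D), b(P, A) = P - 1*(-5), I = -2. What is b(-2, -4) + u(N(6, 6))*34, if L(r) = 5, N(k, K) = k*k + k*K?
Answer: -65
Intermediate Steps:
N(k, K) = k² + K*k
b(P, A) = 5 + P (b(P, A) = P + 5 = 5 + P)
u(D) = -2 (u(D) = -2 + ((2 - 2)*5)/2 = -2 + (0*5)/2 = -2 + (½)*0 = -2 + 0 = -2)
b(-2, -4) + u(N(6, 6))*34 = (5 - 2) - 2*34 = 3 - 68 = -65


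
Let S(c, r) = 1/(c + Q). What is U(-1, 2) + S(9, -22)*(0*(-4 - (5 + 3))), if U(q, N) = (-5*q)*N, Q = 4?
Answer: 10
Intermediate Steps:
U(q, N) = -5*N*q
S(c, r) = 1/(4 + c) (S(c, r) = 1/(c + 4) = 1/(4 + c))
U(-1, 2) + S(9, -22)*(0*(-4 - (5 + 3))) = -5*2*(-1) + (0*(-4 - (5 + 3)))/(4 + 9) = 10 + (0*(-4 - 1*8))/13 = 10 + (0*(-4 - 8))/13 = 10 + (0*(-12))/13 = 10 + (1/13)*0 = 10 + 0 = 10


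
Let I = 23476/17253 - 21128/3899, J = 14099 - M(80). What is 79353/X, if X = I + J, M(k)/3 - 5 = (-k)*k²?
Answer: 5338032427791/104273020495088 ≈ 0.051193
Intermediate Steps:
M(k) = 15 - 3*k³ (M(k) = 15 + 3*((-k)*k²) = 15 + 3*(-k³) = 15 - 3*k³)
J = 1550084 (J = 14099 - (15 - 3*80³) = 14099 - (15 - 3*512000) = 14099 - (15 - 1536000) = 14099 - 1*(-1535985) = 14099 + 1535985 = 1550084)
I = -272988460/67269447 (I = 23476*(1/17253) - 21128*1/3899 = 23476/17253 - 21128/3899 = -272988460/67269447 ≈ -4.0581)
X = 104273020495088/67269447 (X = -272988460/67269447 + 1550084 = 104273020495088/67269447 ≈ 1.5501e+6)
79353/X = 79353/(104273020495088/67269447) = 79353*(67269447/104273020495088) = 5338032427791/104273020495088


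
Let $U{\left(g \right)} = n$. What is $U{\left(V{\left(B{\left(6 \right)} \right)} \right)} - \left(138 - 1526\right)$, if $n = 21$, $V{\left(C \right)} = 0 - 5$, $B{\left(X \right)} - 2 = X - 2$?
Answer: $1409$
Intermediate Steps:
$B{\left(X \right)} = X$ ($B{\left(X \right)} = 2 + \left(X - 2\right) = 2 + \left(-2 + X\right) = X$)
$V{\left(C \right)} = -5$
$U{\left(g \right)} = 21$
$U{\left(V{\left(B{\left(6 \right)} \right)} \right)} - \left(138 - 1526\right) = 21 - \left(138 - 1526\right) = 21 - -1388 = 21 + 1388 = 1409$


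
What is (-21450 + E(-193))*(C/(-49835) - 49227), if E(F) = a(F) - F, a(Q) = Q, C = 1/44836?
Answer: 21448617490486095/20312746 ≈ 1.0559e+9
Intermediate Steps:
C = 1/44836 ≈ 2.2304e-5
E(F) = 0 (E(F) = F - F = 0)
(-21450 + E(-193))*(C/(-49835) - 49227) = (-21450 + 0)*((1/44836)/(-49835) - 49227) = -21450*((1/44836)*(-1/49835) - 49227) = -21450*(-1/2234402060 - 49227) = -21450*(-109992910207621/2234402060) = 21448617490486095/20312746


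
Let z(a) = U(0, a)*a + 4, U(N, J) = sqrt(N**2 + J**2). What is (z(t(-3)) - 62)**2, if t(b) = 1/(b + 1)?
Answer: 54289/16 ≈ 3393.1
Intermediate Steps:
t(b) = 1/(1 + b)
U(N, J) = sqrt(J**2 + N**2)
z(a) = 4 + a*sqrt(a**2) (z(a) = sqrt(a**2 + 0**2)*a + 4 = sqrt(a**2 + 0)*a + 4 = sqrt(a**2)*a + 4 = a*sqrt(a**2) + 4 = 4 + a*sqrt(a**2))
(z(t(-3)) - 62)**2 = ((4 + sqrt((1/(1 - 3))**2)/(1 - 3)) - 62)**2 = ((4 + sqrt((1/(-2))**2)/(-2)) - 62)**2 = ((4 - sqrt((-1/2)**2)/2) - 62)**2 = ((4 - sqrt(1/4)/2) - 62)**2 = ((4 - 1/2*1/2) - 62)**2 = ((4 - 1/4) - 62)**2 = (15/4 - 62)**2 = (-233/4)**2 = 54289/16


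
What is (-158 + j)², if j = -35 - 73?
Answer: 70756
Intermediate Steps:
j = -108
(-158 + j)² = (-158 - 108)² = (-266)² = 70756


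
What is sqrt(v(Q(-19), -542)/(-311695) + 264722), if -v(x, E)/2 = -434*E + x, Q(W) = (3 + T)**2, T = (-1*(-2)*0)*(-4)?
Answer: 2*sqrt(6429721936779370)/311695 ≈ 514.51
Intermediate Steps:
T = 0 (T = (2*0)*(-4) = 0*(-4) = 0)
Q(W) = 9 (Q(W) = (3 + 0)**2 = 3**2 = 9)
v(x, E) = -2*x + 868*E (v(x, E) = -2*(-434*E + x) = -2*(x - 434*E) = -2*x + 868*E)
sqrt(v(Q(-19), -542)/(-311695) + 264722) = sqrt((-2*9 + 868*(-542))/(-311695) + 264722) = sqrt((-18 - 470456)*(-1/311695) + 264722) = sqrt(-470474*(-1/311695) + 264722) = sqrt(470474/311695 + 264722) = sqrt(82512994264/311695) = 2*sqrt(6429721936779370)/311695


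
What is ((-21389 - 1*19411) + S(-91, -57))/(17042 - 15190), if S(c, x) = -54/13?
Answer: -265227/12038 ≈ -22.032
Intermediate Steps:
S(c, x) = -54/13 (S(c, x) = -54*1/13 = -54/13)
((-21389 - 1*19411) + S(-91, -57))/(17042 - 15190) = ((-21389 - 1*19411) - 54/13)/(17042 - 15190) = ((-21389 - 19411) - 54/13)/1852 = (-40800 - 54/13)*(1/1852) = -530454/13*1/1852 = -265227/12038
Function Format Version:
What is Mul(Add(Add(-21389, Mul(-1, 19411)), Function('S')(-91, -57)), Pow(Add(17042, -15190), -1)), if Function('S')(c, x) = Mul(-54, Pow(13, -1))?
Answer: Rational(-265227, 12038) ≈ -22.032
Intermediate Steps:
Function('S')(c, x) = Rational(-54, 13) (Function('S')(c, x) = Mul(-54, Rational(1, 13)) = Rational(-54, 13))
Mul(Add(Add(-21389, Mul(-1, 19411)), Function('S')(-91, -57)), Pow(Add(17042, -15190), -1)) = Mul(Add(Add(-21389, Mul(-1, 19411)), Rational(-54, 13)), Pow(Add(17042, -15190), -1)) = Mul(Add(Add(-21389, -19411), Rational(-54, 13)), Pow(1852, -1)) = Mul(Add(-40800, Rational(-54, 13)), Rational(1, 1852)) = Mul(Rational(-530454, 13), Rational(1, 1852)) = Rational(-265227, 12038)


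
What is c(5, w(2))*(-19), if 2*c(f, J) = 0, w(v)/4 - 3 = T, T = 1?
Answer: 0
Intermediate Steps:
w(v) = 16 (w(v) = 12 + 4*1 = 12 + 4 = 16)
c(f, J) = 0 (c(f, J) = (½)*0 = 0)
c(5, w(2))*(-19) = 0*(-19) = 0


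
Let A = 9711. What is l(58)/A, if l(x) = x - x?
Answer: 0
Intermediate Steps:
l(x) = 0
l(58)/A = 0/9711 = 0*(1/9711) = 0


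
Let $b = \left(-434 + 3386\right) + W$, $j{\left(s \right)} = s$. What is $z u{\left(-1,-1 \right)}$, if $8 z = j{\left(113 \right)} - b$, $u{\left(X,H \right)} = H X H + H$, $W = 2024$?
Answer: $\frac{4863}{4} \approx 1215.8$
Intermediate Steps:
$b = 4976$ ($b = \left(-434 + 3386\right) + 2024 = 2952 + 2024 = 4976$)
$u{\left(X,H \right)} = H + X H^{2}$ ($u{\left(X,H \right)} = X H^{2} + H = H + X H^{2}$)
$z = - \frac{4863}{8}$ ($z = \frac{113 - 4976}{8} = \frac{1}{8} \left(-4863\right) = - \frac{4863}{8} \approx -607.88$)
$z u{\left(-1,-1 \right)} = - \frac{4863 \left(- (1 - -1)\right)}{8} = - \frac{4863 \left(- (1 + 1)\right)}{8} = - \frac{4863 \left(\left(-1\right) 2\right)}{8} = \left(- \frac{4863}{8}\right) \left(-2\right) = \frac{4863}{4}$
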